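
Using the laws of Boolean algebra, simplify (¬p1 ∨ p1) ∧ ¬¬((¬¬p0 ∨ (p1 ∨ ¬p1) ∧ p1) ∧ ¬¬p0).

(¬p1 ∨ p1) ∧ ¬¬((¬¬p0 ∨ (p1 ∨ ¬p1) ∧ p1) ∧ ¬¬p0)
= ¬¬((¬¬p0 ∨ (p1 ∨ ¬p1) ∧ p1) ∧ ¬¬p0)
= ¬¬((¬¬p0 ∨ p1) ∧ ¬¬p0)
= ¬¬¬¬p0
= ¬¬p0
= p0

p0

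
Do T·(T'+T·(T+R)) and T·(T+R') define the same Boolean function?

Yes

E1: T·(T'+T·(T+R))
    = T·(T'+T)
    = T
E2: T·(T+R')
    = T
Both reduce to T, so they are equivalent.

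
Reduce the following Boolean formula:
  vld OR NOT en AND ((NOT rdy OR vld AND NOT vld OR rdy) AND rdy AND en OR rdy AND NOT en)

vld OR NOT en AND ((NOT rdy OR vld AND NOT vld OR rdy) AND rdy AND en OR rdy AND NOT en)
= vld OR NOT en AND ((NOT rdy OR rdy) AND rdy AND en OR rdy AND NOT en)   [complement / identity]
= vld OR NOT en AND (rdy AND en OR rdy AND NOT en)   [complement / identity]
= vld OR NOT en AND rdy   [distribution]

vld OR NOT en AND rdy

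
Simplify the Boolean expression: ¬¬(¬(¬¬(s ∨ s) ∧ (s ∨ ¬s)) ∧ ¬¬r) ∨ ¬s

¬s

¬¬(¬(¬¬(s ∨ s) ∧ (s ∨ ¬s)) ∧ ¬¬r) ∨ ¬s
= ¬¬(¬(¬¬s ∧ (s ∨ ¬s)) ∧ ¬¬r) ∨ ¬s   — idempotence
= ¬¬(¬¬¬s ∧ ¬¬r) ∨ ¬s   — complement / identity
= ¬(¬¬s ∨ ¬r) ∨ ¬s   — De Morgan
= ¬s ∧ r ∨ ¬s   — De Morgan
= ¬s   — absorption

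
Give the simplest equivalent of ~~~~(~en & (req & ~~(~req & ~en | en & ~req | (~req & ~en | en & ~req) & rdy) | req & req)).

~en & req

~~~~(~en & (req & ~~(~req & ~en | en & ~req | (~req & ~en | en & ~req) & rdy) | req & req))
= ~~~~(~en & (req & ~~(~req & ~en | en & ~req) | req & req))
= ~~(~en & (req & ~~(~req & ~en | en & ~req) | req & req))
= ~~(~en & (req & ~~~req | req & req))
= ~en & (req & ~~~req | req & req)
= ~en & (req & ~req | req & req)
= ~en & req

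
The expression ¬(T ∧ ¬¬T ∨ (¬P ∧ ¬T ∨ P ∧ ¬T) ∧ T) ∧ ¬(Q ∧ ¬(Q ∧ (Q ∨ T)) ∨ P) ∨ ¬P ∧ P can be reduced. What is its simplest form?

¬T ∧ ¬P

¬(T ∧ ¬¬T ∨ (¬P ∧ ¬T ∨ P ∧ ¬T) ∧ T) ∧ ¬(Q ∧ ¬(Q ∧ (Q ∨ T)) ∨ P) ∨ ¬P ∧ P
= ¬(T ∧ ¬¬T ∨ (¬P ∧ ¬T ∨ P ∧ ¬T) ∧ T) ∧ ¬(Q ∧ ¬(Q ∧ (Q ∨ T)) ∨ P)   [complement / identity]
= ¬(T ∧ T ∨ (¬P ∧ ¬T ∨ P ∧ ¬T) ∧ T) ∧ ¬(Q ∧ ¬(Q ∧ (Q ∨ T)) ∨ P)   [double negation]
= ¬(T ∧ T ∨ (¬P ∧ ¬T ∨ P ∧ ¬T) ∧ T) ∧ ¬(Q ∧ ¬Q ∨ P)   [absorption]
= ¬(T ∧ T ∨ ¬T ∧ T) ∧ ¬(Q ∧ ¬Q ∨ P)   [distribution]
= ¬T ∧ ¬(Q ∧ ¬Q ∨ P)   [distribution]
= ¬T ∧ ¬P   [complement / identity]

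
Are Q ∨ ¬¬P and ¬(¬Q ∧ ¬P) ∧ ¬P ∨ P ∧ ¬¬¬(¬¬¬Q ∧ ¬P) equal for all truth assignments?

E1: Q ∨ ¬¬P
    = Q ∨ P   (double negation)
E2: ¬(¬Q ∧ ¬P) ∧ ¬P ∨ P ∧ ¬¬¬(¬¬¬Q ∧ ¬P)
    = ¬(¬Q ∧ ¬P) ∧ ¬P ∨ P ∧ ¬(¬¬¬Q ∧ ¬P)   (double negation)
    = ¬(¬Q ∧ ¬P) ∧ ¬P ∨ P ∧ ¬(¬Q ∧ ¬P)   (double negation)
    = ¬(¬Q ∧ ¬P)   (distribution)
    = Q ∨ P   (De Morgan)
Both reduce to Q ∨ P, so they are equivalent.

Yes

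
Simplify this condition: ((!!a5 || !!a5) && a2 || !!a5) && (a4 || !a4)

a5

((!!a5 || !!a5) && a2 || !!a5) && (a4 || !a4)
= (!!a5 && a2 || !!a5) && (a4 || !a4)   [idempotence]
= !!a5 && (a4 || !a4)   [absorption]
= !!a5   [complement / identity]
= a5   [double negation]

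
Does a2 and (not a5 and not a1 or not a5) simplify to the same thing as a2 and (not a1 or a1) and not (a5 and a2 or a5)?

E1: a2 and (not a5 and not a1 or not a5)
    = a2 and not a5   — absorption
E2: a2 and (not a1 or a1) and not (a5 and a2 or a5)
    = a2 and not (a5 and a2 or a5)   — complement / identity
    = a2 and not a5   — absorption
Both reduce to a2 and not a5, so they are equivalent.

Yes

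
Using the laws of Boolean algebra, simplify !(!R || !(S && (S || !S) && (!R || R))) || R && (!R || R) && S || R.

R

!(!R || !(S && (S || !S) && (!R || R))) || R && (!R || R) && S || R
= R && S && (S || !S) && (!R || R) || R && (!R || R) && S || R   (De Morgan)
= R && S && (S || !S) && (!R || R) || R && S || R   (complement / identity)
= R && S && (S || !S) || R && S || R   (complement / identity)
= R && S || R && S || R   (complement / identity)
= R && S || R   (idempotence)
= R   (absorption)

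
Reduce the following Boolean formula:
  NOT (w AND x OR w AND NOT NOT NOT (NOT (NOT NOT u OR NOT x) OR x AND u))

NOT (w AND x OR w AND NOT NOT NOT (NOT (NOT NOT u OR NOT x) OR x AND u))
= NOT (w AND x OR w AND NOT (NOT (NOT NOT u OR NOT x) OR x AND u))   [double negation]
= NOT (w AND x OR w AND NOT (NOT u AND x OR x AND u))   [De Morgan]
= NOT (w AND x OR w AND NOT x)   [distribution]
= NOT w   [distribution]

NOT w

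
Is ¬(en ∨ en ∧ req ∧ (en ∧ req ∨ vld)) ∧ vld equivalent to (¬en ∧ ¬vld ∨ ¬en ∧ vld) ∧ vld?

Yes

E1: ¬(en ∨ en ∧ req ∧ (en ∧ req ∨ vld)) ∧ vld
    = ¬(en ∨ en ∧ req) ∧ vld
    = ¬en ∧ vld
E2: (¬en ∧ ¬vld ∨ ¬en ∧ vld) ∧ vld
    = ¬en ∧ vld
Both reduce to ¬en ∧ vld, so they are equivalent.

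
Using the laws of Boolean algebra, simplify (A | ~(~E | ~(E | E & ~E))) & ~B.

(A | E) & ~B

(A | ~(~E | ~(E | E & ~E))) & ~B
= (A | ~(~E | ~E)) & ~B   (complement / identity)
= (A | E & E) & ~B   (De Morgan)
= (A | E) & ~B   (idempotence)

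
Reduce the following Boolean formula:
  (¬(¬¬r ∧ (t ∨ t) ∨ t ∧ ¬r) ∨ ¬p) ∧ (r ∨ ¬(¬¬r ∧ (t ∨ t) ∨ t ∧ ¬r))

(¬(¬¬r ∧ (t ∨ t) ∨ t ∧ ¬r) ∨ ¬p) ∧ (r ∨ ¬(¬¬r ∧ (t ∨ t) ∨ t ∧ ¬r))
= ¬p ∧ r ∨ ¬(¬¬r ∧ (t ∨ t) ∨ t ∧ ¬r)
= ¬p ∧ r ∨ ¬(¬¬r ∧ t ∨ t ∧ ¬r)
= ¬p ∧ r ∨ ¬(r ∧ t ∨ t ∧ ¬r)
= ¬p ∧ r ∨ ¬t

¬p ∧ r ∨ ¬t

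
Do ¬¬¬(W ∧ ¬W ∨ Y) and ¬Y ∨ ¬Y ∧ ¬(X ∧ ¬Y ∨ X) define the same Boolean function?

E1: ¬¬¬(W ∧ ¬W ∨ Y)
    = ¬¬¬Y   [complement / identity]
    = ¬Y   [double negation]
E2: ¬Y ∨ ¬Y ∧ ¬(X ∧ ¬Y ∨ X)
    = ¬Y ∨ ¬Y ∧ ¬X   [absorption]
    = ¬Y   [absorption]
Both reduce to ¬Y, so they are equivalent.

Yes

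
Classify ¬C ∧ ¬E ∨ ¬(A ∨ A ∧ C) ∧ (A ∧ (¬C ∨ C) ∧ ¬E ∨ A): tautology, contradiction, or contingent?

¬C ∧ ¬E ∨ ¬(A ∨ A ∧ C) ∧ (A ∧ (¬C ∨ C) ∧ ¬E ∨ A)
= ¬C ∧ ¬E ∨ ¬(A ∨ A ∧ C) ∧ (A ∧ ¬E ∨ A)   [complement / identity]
= ¬C ∧ ¬E ∨ ¬(A ∨ A ∧ C) ∧ A   [absorption]
= ¬C ∧ ¬E ∨ ¬A ∧ A   [absorption]
= ¬C ∧ ¬E   [complement / identity]
This depends on C, E, so it is not a constant.

contingent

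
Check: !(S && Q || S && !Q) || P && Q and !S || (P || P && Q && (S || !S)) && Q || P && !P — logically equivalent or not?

Yes

E1: !(S && Q || S && !Q) || P && Q
    = !S || P && Q
E2: !S || (P || P && Q && (S || !S)) && Q || P && !P
    = !S || (P || P && Q && (S || !S)) && Q
    = !S || (P || P && Q) && Q
    = !S || P && Q
Both reduce to !S || P && Q, so they are equivalent.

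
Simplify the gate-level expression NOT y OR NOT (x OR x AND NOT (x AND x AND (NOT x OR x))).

NOT y OR NOT (x OR x AND NOT (x AND x AND (NOT x OR x)))
= NOT y OR NOT (x OR x AND NOT (x AND (NOT x OR x)))
= NOT y OR NOT (x OR x AND NOT x)
= NOT y OR NOT x

NOT y OR NOT x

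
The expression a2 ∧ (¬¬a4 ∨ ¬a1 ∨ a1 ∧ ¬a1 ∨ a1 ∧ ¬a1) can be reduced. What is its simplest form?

a2 ∧ (a4 ∨ ¬a1)

a2 ∧ (¬¬a4 ∨ ¬a1 ∨ a1 ∧ ¬a1 ∨ a1 ∧ ¬a1)
= a2 ∧ (a4 ∨ ¬a1 ∨ a1 ∧ ¬a1 ∨ a1 ∧ ¬a1)   — double negation
= a2 ∧ (a4 ∨ ¬a1 ∨ a1 ∧ ¬a1)   — idempotence
= a2 ∧ (a4 ∨ ¬a1)   — complement / identity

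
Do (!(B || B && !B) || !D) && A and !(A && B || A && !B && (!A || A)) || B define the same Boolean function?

No

E1: (!(B || B && !B) || !D) && A
    = (!B || !D) && A
E2: !(A && B || A && !B && (!A || A)) || B
    = !(A && B || A && !B) || B
    = !A || B
These differ: at A=0, B=0, D=1, E1 = 0 but E2 = 1.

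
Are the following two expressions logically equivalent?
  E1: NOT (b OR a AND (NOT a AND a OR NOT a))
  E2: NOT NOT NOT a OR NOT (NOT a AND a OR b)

E1: NOT (b OR a AND (NOT a AND a OR NOT a))
    = NOT (b OR a AND NOT a)   [complement / identity]
    = NOT b   [complement / identity]
E2: NOT NOT NOT a OR NOT (NOT a AND a OR b)
    = NOT a OR NOT (NOT a AND a OR b)   [double negation]
    = NOT a OR NOT b   [complement / identity]
These differ: at a=0, b=1, E1 = 0 but E2 = 1.

No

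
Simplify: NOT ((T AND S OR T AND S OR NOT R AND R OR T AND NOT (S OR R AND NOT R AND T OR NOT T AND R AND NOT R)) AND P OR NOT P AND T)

NOT T

NOT ((T AND S OR T AND S OR NOT R AND R OR T AND NOT (S OR R AND NOT R AND T OR NOT T AND R AND NOT R)) AND P OR NOT P AND T)
= NOT ((T AND S OR T AND S OR NOT R AND R OR T AND NOT (S OR R AND NOT R)) AND P OR NOT P AND T)   (distribution)
= NOT ((T AND S OR T AND S OR NOT R AND R OR T AND NOT S) AND P OR NOT P AND T)   (complement / identity)
= NOT ((T AND S OR T AND S OR T AND NOT S) AND P OR NOT P AND T)   (complement / identity)
= NOT ((T AND S OR T AND NOT S) AND P OR NOT P AND T)   (idempotence)
= NOT (T AND P OR NOT P AND T)   (distribution)
= NOT T   (distribution)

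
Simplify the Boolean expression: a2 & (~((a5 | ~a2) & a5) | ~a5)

a2 & (~((a5 | ~a2) & a5) | ~a5)
= a2 & (~a5 | ~a5)   (absorption)
= a2 & ~a5   (idempotence)

a2 & ~a5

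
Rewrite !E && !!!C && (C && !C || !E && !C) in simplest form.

!E && !C

!E && !!!C && (C && !C || !E && !C)
= !E && !!!C && !E && !C
= !E && !C && !E && !C
= !E && !C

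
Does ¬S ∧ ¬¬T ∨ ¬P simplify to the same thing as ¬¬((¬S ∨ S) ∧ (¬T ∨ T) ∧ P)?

No

E1: ¬S ∧ ¬¬T ∨ ¬P
    = ¬S ∧ T ∨ ¬P
E2: ¬¬((¬S ∨ S) ∧ (¬T ∨ T) ∧ P)
    = ¬¬((¬T ∨ T) ∧ P)
    = ¬¬P
    = P
These differ: at P=0, S=0, T=0, E1 = 1 but E2 = 0.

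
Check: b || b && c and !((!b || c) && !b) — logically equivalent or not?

Yes

E1: b || b && c
    = b   — absorption
E2: !((!b || c) && !b)
    = !!b   — absorption
    = b   — double negation
Both reduce to b, so they are equivalent.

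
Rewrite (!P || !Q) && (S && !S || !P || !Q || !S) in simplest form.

(!P || !Q) && (S && !S || !P || !Q || !S)
= (!P || !Q) && (!P || !Q || !S)   — complement / identity
= !P || !Q   — absorption

!P || !Q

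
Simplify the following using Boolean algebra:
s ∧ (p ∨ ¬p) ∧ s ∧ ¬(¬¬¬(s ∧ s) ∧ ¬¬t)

s

s ∧ (p ∨ ¬p) ∧ s ∧ ¬(¬¬¬(s ∧ s) ∧ ¬¬t)
= s ∧ (p ∨ ¬p) ∧ s ∧ ¬(¬(s ∧ s) ∧ ¬¬t)   [double negation]
= s ∧ s ∧ ¬(¬(s ∧ s) ∧ ¬¬t)   [complement / identity]
= s ∧ s ∧ (s ∧ s ∨ ¬t)   [De Morgan]
= s ∧ s   [absorption]
= s   [idempotence]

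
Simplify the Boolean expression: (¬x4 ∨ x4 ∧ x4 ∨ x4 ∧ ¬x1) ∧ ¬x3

(¬x4 ∨ x4 ∧ x4 ∨ x4 ∧ ¬x1) ∧ ¬x3
= (¬x4 ∨ (x4 ∨ ¬x1) ∧ x4) ∧ ¬x3   — distribution
= (¬x4 ∨ x4) ∧ ¬x3   — absorption
= ¬x3   — complement / identity

¬x3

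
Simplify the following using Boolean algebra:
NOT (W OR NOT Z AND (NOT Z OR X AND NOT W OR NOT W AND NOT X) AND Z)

NOT (W OR NOT Z AND (NOT Z OR X AND NOT W OR NOT W AND NOT X) AND Z)
= NOT (W OR NOT Z AND (NOT Z OR NOT W) AND Z)   [distribution]
= NOT (W OR NOT Z AND Z)   [absorption]
= NOT W   [complement / identity]

NOT W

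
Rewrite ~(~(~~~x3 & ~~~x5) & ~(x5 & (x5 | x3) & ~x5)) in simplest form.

~x3 & ~x5

~(~(~~~x3 & ~~~x5) & ~(x5 & (x5 | x3) & ~x5))
= ~(~(~~~x3 & ~~~x5) & ~(x5 & ~x5))   — absorption
= ~~~x3 & ~~~x5 | x5 & ~x5   — De Morgan
= ~~~x3 & ~x5 | x5 & ~x5   — double negation
= ~x3 & ~x5 | x5 & ~x5   — double negation
= ~x3 & ~x5   — complement / identity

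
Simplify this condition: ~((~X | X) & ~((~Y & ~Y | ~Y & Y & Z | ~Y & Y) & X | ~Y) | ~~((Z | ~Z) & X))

~Y & ~X

~((~X | X) & ~((~Y & ~Y | ~Y & Y & Z | ~Y & Y) & X | ~Y) | ~~((Z | ~Z) & X))
= ~((~X | X) & ~((~Y & ~Y | ~Y & Y) & X | ~Y) | ~~((Z | ~Z) & X))   [absorption]
= ~(~((~Y & ~Y | ~Y & Y) & X | ~Y) | ~~((Z | ~Z) & X))   [complement / identity]
= ~(~(~Y & X | ~Y) | ~~((Z | ~Z) & X))   [distribution]
= (~Y & X | ~Y) & ~((Z | ~Z) & X)   [De Morgan]
= ~Y & ~((Z | ~Z) & X)   [absorption]
= ~Y & ~X   [complement / identity]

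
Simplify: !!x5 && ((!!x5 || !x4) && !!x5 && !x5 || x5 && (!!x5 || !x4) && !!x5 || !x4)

!!x5 && ((!!x5 || !x4) && !!x5 && !x5 || x5 && (!!x5 || !x4) && !!x5 || !x4)
= !!x5 && ((!!x5 || !x4) && !!x5 || !x4)   (distribution)
= !!x5 && (!!x5 || !x4)   (absorption)
= !!x5   (absorption)
= x5   (double negation)

x5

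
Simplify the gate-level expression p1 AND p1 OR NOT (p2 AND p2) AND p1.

p1

p1 AND p1 OR NOT (p2 AND p2) AND p1
= p1 AND p1 OR NOT p2 AND p1   — idempotence
= (p1 OR NOT p2) AND p1   — distribution
= p1   — absorption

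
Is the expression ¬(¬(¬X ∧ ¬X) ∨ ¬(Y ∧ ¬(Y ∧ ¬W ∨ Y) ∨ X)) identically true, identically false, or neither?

¬(¬(¬X ∧ ¬X) ∨ ¬(Y ∧ ¬(Y ∧ ¬W ∨ Y) ∨ X))
= ¬(¬(¬X ∧ ¬X) ∨ ¬(Y ∧ ¬Y ∨ X))   (absorption)
= ¬(¬¬X ∨ ¬(Y ∧ ¬Y ∨ X))   (idempotence)
= ¬X ∧ (Y ∧ ¬Y ∨ X)   (De Morgan)
= ¬X ∧ X   (complement / identity)
= False   (complement)

identically false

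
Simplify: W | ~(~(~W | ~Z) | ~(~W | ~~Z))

W | ~(~(~W | ~Z) | ~(~W | ~~Z))
= W | ~(W & Z | ~(~W | ~~Z))   (De Morgan)
= W | ~(W & Z | W & ~Z)   (De Morgan)
= W | ~W   (distribution)
= 1   (complement)

1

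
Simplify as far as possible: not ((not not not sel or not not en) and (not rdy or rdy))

sel and not en

not ((not not not sel or not not en) and (not rdy or rdy))
= not (not not not sel or not not en)
= not (not sel or not not en)
= sel and not en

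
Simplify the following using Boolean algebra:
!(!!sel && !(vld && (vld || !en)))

!sel || vld

!(!!sel && !(vld && (vld || !en)))
= !(!!sel && !vld)   [absorption]
= !sel || vld   [De Morgan]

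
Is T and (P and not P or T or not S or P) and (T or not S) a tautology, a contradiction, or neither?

T and (P and not P or T or not S or P) and (T or not S)
= T and (T or not S or P) and (T or not S)   (complement / identity)
= T and (T or not S)   (absorption)
= T   (absorption)
This depends on T, so it is not a constant.

neither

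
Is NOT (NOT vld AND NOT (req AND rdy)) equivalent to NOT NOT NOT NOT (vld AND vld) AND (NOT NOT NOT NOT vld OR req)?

No

E1: NOT (NOT vld AND NOT (req AND rdy))
    = vld OR req AND rdy   — De Morgan
E2: NOT NOT NOT NOT (vld AND vld) AND (NOT NOT NOT NOT vld OR req)
    = NOT NOT NOT NOT vld AND (NOT NOT NOT NOT vld OR req)   — idempotence
    = NOT NOT NOT NOT vld   — absorption
    = NOT NOT vld   — double negation
    = vld   — double negation
These differ: at rdy=1, req=1, vld=0, E1 = 1 but E2 = 0.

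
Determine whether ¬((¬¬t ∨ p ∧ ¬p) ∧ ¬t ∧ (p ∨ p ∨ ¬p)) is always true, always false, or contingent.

¬((¬¬t ∨ p ∧ ¬p) ∧ ¬t ∧ (p ∨ p ∨ ¬p))
= ¬((¬¬t ∨ p ∧ ¬p) ∧ ¬t ∧ (p ∨ ¬p))   (idempotence)
= ¬((¬¬t ∨ p ∧ ¬p) ∧ ¬t)   (complement / identity)
= ¬(¬¬t ∧ ¬t)   (complement / identity)
= ¬t ∨ t   (De Morgan)
= True   (complement)

always true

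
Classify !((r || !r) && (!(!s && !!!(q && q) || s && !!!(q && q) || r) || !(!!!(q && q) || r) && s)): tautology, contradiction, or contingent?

contingent

!((r || !r) && (!(!s && !!!(q && q) || s && !!!(q && q) || r) || !(!!!(q && q) || r) && s))
= !(!(!s && !!!(q && q) || s && !!!(q && q) || r) || !(!!!(q && q) || r) && s)   (complement / identity)
= !(!(!!!(q && q) || r) || !(!!!(q && q) || r) && s)   (distribution)
= !!(!!!(q && q) || r)   (absorption)
= !!(!!!q || r)   (idempotence)
= !!!q || r   (double negation)
= !q || r   (double negation)
This depends on q, r, so it is not a constant.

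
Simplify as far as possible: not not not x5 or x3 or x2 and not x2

not x5 or x3

not not not x5 or x3 or x2 and not x2
= not not not x5 or x3   [complement / identity]
= not x5 or x3   [double negation]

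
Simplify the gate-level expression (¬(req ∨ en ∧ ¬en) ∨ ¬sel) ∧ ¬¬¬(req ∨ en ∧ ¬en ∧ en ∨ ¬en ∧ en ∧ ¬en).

(¬(req ∨ en ∧ ¬en) ∨ ¬sel) ∧ ¬¬¬(req ∨ en ∧ ¬en ∧ en ∨ ¬en ∧ en ∧ ¬en)
= (¬(req ∨ en ∧ ¬en) ∨ ¬sel) ∧ ¬¬¬(req ∨ en ∧ ¬en)
= (¬(req ∨ en ∧ ¬en) ∨ ¬sel) ∧ ¬(req ∨ en ∧ ¬en)
= ¬(req ∨ en ∧ ¬en)
= ¬req

¬req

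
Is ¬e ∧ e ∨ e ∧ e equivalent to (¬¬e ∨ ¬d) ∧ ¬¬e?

Yes

E1: ¬e ∧ e ∨ e ∧ e
    = e   (distribution)
E2: (¬¬e ∨ ¬d) ∧ ¬¬e
    = ¬¬e   (absorption)
    = e   (double negation)
Both reduce to e, so they are equivalent.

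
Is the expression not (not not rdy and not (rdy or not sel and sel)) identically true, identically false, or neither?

not (not not rdy and not (rdy or not sel and sel))
= not (not not rdy and not rdy)   (complement / identity)
= not rdy or rdy   (De Morgan)
= True   (complement)

identically true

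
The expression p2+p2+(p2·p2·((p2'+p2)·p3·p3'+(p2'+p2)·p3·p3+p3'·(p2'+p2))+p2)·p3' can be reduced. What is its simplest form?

p2

p2+p2+(p2·p2·((p2'+p2)·p3·p3'+(p2'+p2)·p3·p3+p3'·(p2'+p2))+p2)·p3'
= p2+p2+(p2·p2·((p2'+p2)·p3+p3'·(p2'+p2))+p2)·p3'   (distribution)
= p2+p2+(p2·p2·(p2'+p2)+p2)·p3'   (distribution)
= p2+p2+(p2·p2+p2)·p3'   (complement / identity)
= p2+p2+(p2+p2)·p3'   (idempotence)
= p2+p2   (absorption)
= p2   (idempotence)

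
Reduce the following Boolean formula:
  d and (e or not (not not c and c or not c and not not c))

d and (e or not (not not c and c or not c and not not c))
= d and (e or not not not c)   [distribution]
= d and (e or not c)   [double negation]

d and (e or not c)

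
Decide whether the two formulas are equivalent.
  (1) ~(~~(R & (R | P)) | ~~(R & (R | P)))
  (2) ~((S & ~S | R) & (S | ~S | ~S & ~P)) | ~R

E1: ~(~~(R & (R | P)) | ~~(R & (R | P)))
    = ~~~(R & (R | P))
    = ~(R & (R | P))
    = ~R
E2: ~((S & ~S | R) & (S | ~S | ~S & ~P)) | ~R
    = ~(R & (S | ~S | ~S & ~P)) | ~R
    = ~(R & (S | ~S)) | ~R
    = ~R | ~R
    = ~R
Both reduce to ~R, so they are equivalent.

Yes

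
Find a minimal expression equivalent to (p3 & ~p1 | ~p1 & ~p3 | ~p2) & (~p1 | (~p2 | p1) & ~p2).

(p3 & ~p1 | ~p1 & ~p3 | ~p2) & (~p1 | (~p2 | p1) & ~p2)
= (p3 & ~p1 | ~p1 & ~p3 | ~p2) & (~p1 | ~p2)   (absorption)
= (~p1 | ~p2) & (~p1 | ~p2)   (distribution)
= ~p1 | ~p2   (idempotence)

~p1 | ~p2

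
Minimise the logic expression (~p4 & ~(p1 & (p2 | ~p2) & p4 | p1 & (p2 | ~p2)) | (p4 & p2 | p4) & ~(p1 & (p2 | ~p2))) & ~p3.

(~p4 & ~(p1 & (p2 | ~p2) & p4 | p1 & (p2 | ~p2)) | (p4 & p2 | p4) & ~(p1 & (p2 | ~p2))) & ~p3
= (~p4 & ~(p1 & (p2 | ~p2)) | (p4 & p2 | p4) & ~(p1 & (p2 | ~p2))) & ~p3   — absorption
= (~p4 & ~(p1 & (p2 | ~p2)) | p4 & ~(p1 & (p2 | ~p2))) & ~p3   — absorption
= ~(p1 & (p2 | ~p2)) & ~p3   — distribution
= ~p1 & ~p3   — complement / identity

~p1 & ~p3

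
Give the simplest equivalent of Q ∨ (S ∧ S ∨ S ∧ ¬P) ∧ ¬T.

Q ∨ (S ∧ S ∨ S ∧ ¬P) ∧ ¬T
= Q ∨ S ∧ (S ∨ ¬P) ∧ ¬T
= Q ∨ S ∧ ¬T

Q ∨ S ∧ ¬T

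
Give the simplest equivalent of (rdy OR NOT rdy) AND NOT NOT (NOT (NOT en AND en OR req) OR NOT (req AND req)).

(rdy OR NOT rdy) AND NOT NOT (NOT (NOT en AND en OR req) OR NOT (req AND req))
= NOT NOT (NOT (NOT en AND en OR req) OR NOT (req AND req))
= NOT ((NOT en AND en OR req) AND req AND req)
= NOT ((NOT en AND en OR req) AND req)
= NOT (req AND req)
= NOT req

NOT req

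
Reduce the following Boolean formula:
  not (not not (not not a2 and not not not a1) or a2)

not (not not (not not a2 and not not not a1) or a2)
= not (not (not a2 or not not a1) or a2)
= not (a2 and not a1 or a2)
= not a2

not a2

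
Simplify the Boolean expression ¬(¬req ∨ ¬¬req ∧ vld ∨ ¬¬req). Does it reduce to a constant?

False

¬(¬req ∨ ¬¬req ∧ vld ∨ ¬¬req)
= ¬(¬req ∨ ¬¬req)   [absorption]
= req ∧ ¬req   [De Morgan]
= False   [complement]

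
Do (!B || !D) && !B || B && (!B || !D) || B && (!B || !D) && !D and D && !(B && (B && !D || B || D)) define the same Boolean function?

No

E1: (!B || !D) && !B || B && (!B || !D) || B && (!B || !D) && !D
    = (!B || !D) && !B || B && (!B || !D)   (absorption)
    = !B || !D   (distribution)
E2: D && !(B && (B && !D || B || D))
    = D && !(B && (B || D))   (absorption)
    = D && !B   (absorption)
These differ: at B=0, D=0, E1 = 1 but E2 = 0.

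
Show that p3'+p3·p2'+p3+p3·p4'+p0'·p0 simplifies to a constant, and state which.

1

p3'+p3·p2'+p3+p3·p4'+p0'·p0
= p3'+p3·p2'+p3+p0'·p0
= p3'+p3·p2'+p3
= p3'+p3
= 1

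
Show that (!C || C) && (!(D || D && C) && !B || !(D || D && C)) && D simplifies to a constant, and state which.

false

(!C || C) && (!(D || D && C) && !B || !(D || D && C)) && D
= (!(D || D && C) && !B || !(D || D && C)) && D   — complement / identity
= !(D || D && C) && D   — absorption
= !D && D   — absorption
= false   — complement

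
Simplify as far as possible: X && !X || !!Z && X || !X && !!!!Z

X && !X || !!Z && X || !X && !!!!Z
= X && !X || !!Z && X || !X && !!Z
= X && !X || !!Z
= !!Z
= Z

Z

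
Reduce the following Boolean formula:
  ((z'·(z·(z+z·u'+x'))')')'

z'

((z'·(z·(z+z·u'+x'))')')'
= ((z'·(z·(z+x'))')')'   (absorption)
= (z+z·(z+x'))'   (De Morgan)
= (z+z)'   (absorption)
= z'   (idempotence)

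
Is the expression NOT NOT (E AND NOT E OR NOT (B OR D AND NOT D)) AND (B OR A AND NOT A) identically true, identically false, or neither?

identically false

NOT NOT (E AND NOT E OR NOT (B OR D AND NOT D)) AND (B OR A AND NOT A)
= NOT NOT NOT (B OR D AND NOT D) AND (B OR A AND NOT A)   — complement / identity
= NOT NOT NOT B AND (B OR A AND NOT A)   — complement / identity
= NOT B AND (B OR A AND NOT A)   — double negation
= NOT B AND B   — complement / identity
= FALSE   — complement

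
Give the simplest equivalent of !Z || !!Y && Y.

!Z || Y

!Z || !!Y && Y
= !Z || Y && Y   — double negation
= !Z || Y   — idempotence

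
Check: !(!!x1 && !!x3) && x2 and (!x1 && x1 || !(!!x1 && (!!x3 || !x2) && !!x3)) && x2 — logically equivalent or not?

E1: !(!!x1 && !!x3) && x2
    = (!x1 || !x3) && x2   [De Morgan]
E2: (!x1 && x1 || !(!!x1 && (!!x3 || !x2) && !!x3)) && x2
    = (!x1 && x1 || !(!!x1 && !!x3)) && x2   [absorption]
    = !(!!x1 && !!x3) && x2   [complement / identity]
    = (!x1 || !x3) && x2   [De Morgan]
Both reduce to (!x1 || !x3) && x2, so they are equivalent.

Yes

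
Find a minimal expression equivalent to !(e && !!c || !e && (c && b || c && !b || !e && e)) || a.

!c || a

!(e && !!c || !e && (c && b || c && !b || !e && e)) || a
= !(e && !!c || !e && (c && b || c && !b)) || a   (complement / identity)
= !(e && !!c || !e && c) || a   (distribution)
= !(e && c || !e && c) || a   (double negation)
= !c || a   (distribution)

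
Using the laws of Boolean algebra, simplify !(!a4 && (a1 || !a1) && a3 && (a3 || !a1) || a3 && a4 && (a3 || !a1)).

!(!a4 && (a1 || !a1) && a3 && (a3 || !a1) || a3 && a4 && (a3 || !a1))
= !(!a4 && a3 && (a3 || !a1) || a3 && a4 && (a3 || !a1))
= !((!a4 && a3 || a3 && a4) && (a3 || !a1))
= !(a3 && (a3 || !a1))
= !a3

!a3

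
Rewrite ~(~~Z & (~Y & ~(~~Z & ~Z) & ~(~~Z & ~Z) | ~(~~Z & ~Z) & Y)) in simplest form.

~Z

~(~~Z & (~Y & ~(~~Z & ~Z) & ~(~~Z & ~Z) | ~(~~Z & ~Z) & Y))
= ~(~~Z & (~Y & ~(~~Z & ~Z) | ~(~~Z & ~Z) & Y))   [idempotence]
= ~(~~Z & ~(~~Z & ~Z))   [distribution]
= ~(~~Z & (~Z | Z))   [De Morgan]
= ~(Z & (~Z | Z))   [double negation]
= ~Z   [complement / identity]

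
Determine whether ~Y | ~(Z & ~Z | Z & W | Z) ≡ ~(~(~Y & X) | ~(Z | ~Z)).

E1: ~Y | ~(Z & ~Z | Z & W | Z)
    = ~Y | ~(Z & ~Z | Z)   (absorption)
    = ~Y | ~Z   (complement / identity)
E2: ~(~(~Y & X) | ~(Z | ~Z))
    = ~Y & X & (Z | ~Z)   (De Morgan)
    = ~Y & X   (complement / identity)
These differ: at W=0, X=0, Y=0, Z=0, E1 = 1 but E2 = 0.

No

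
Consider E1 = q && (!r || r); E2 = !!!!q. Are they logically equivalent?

E1: q && (!r || r)
    = q   — complement / identity
E2: !!!!q
    = !!q   — double negation
    = q   — double negation
Both reduce to q, so they are equivalent.

Yes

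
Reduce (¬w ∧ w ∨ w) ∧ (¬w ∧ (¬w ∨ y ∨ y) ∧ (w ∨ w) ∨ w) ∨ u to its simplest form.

w ∨ u

(¬w ∧ w ∨ w) ∧ (¬w ∧ (¬w ∨ y ∨ y) ∧ (w ∨ w) ∨ w) ∨ u
= (¬w ∧ w ∨ w) ∧ (¬w ∧ (¬w ∨ y) ∧ (w ∨ w) ∨ w) ∨ u   (idempotence)
= (¬w ∧ w ∨ w) ∧ (¬w ∧ (¬w ∨ y) ∧ w ∨ w) ∨ u   (idempotence)
= (¬w ∧ w ∨ w) ∧ (¬w ∧ w ∨ w) ∨ u   (absorption)
= ¬w ∧ w ∨ w ∧ w ∨ u   (distribution)
= w ∨ u   (distribution)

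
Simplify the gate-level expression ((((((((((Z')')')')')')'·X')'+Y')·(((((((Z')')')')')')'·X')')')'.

Z+X

((((((((((Z')')')')')')'·X')'+Y')·(((((((Z')')')')')')'·X')')')'
= (((((((((Z')')')')')')'·X')')')'   [absorption]
= (((((((Z')')')')')')'·X')'   [double negation]
= (((((Z')')')')'·X')'   [double negation]
= (((Z')')'·X')'   [double negation]
= (Z'·X')'   [double negation]
= Z+X   [De Morgan]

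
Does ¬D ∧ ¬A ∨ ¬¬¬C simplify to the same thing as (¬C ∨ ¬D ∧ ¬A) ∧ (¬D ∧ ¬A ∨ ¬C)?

Yes

E1: ¬D ∧ ¬A ∨ ¬¬¬C
    = ¬D ∧ ¬A ∨ ¬C   — double negation
E2: (¬C ∨ ¬D ∧ ¬A) ∧ (¬D ∧ ¬A ∨ ¬C)
    = ¬D ∧ ¬A ∧ ¬D ∧ ¬A ∨ ¬C   — distribution
    = ¬D ∧ ¬A ∨ ¬C   — idempotence
Both reduce to ¬D ∧ ¬A ∨ ¬C, so they are equivalent.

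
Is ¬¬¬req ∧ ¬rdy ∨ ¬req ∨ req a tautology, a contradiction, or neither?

¬¬¬req ∧ ¬rdy ∨ ¬req ∨ req
= ¬req ∧ ¬rdy ∨ ¬req ∨ req   [double negation]
= ¬req ∨ req   [absorption]
= True   [complement]

tautology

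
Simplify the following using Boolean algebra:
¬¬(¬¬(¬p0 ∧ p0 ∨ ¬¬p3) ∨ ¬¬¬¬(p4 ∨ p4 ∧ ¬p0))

¬¬(¬¬(¬p0 ∧ p0 ∨ ¬¬p3) ∨ ¬¬¬¬(p4 ∨ p4 ∧ ¬p0))
= ¬¬(¬¬¬¬p3 ∨ ¬¬¬¬(p4 ∨ p4 ∧ ¬p0))   (complement / identity)
= ¬¬(¬¬¬¬p3 ∨ ¬¬¬¬p4)   (absorption)
= ¬¬(¬¬¬¬p3 ∨ ¬¬p4)   (double negation)
= ¬¬(¬¬p3 ∨ ¬¬p4)   (double negation)
= ¬(¬p3 ∧ ¬p4)   (De Morgan)
= p3 ∨ p4   (De Morgan)

p3 ∨ p4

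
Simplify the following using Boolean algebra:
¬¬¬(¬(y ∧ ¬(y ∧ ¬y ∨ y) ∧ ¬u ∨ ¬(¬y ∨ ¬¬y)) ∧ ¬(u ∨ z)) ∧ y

(u ∨ z) ∧ y

¬¬¬(¬(y ∧ ¬(y ∧ ¬y ∨ y) ∧ ¬u ∨ ¬(¬y ∨ ¬¬y)) ∧ ¬(u ∨ z)) ∧ y
= ¬(¬(y ∧ ¬(y ∧ ¬y ∨ y) ∧ ¬u ∨ ¬(¬y ∨ ¬¬y)) ∧ ¬(u ∨ z)) ∧ y   [double negation]
= (y ∧ ¬(y ∧ ¬y ∨ y) ∧ ¬u ∨ ¬(¬y ∨ ¬¬y) ∨ u ∨ z) ∧ y   [De Morgan]
= (y ∧ ¬y ∧ ¬u ∨ ¬(¬y ∨ ¬¬y) ∨ u ∨ z) ∧ y   [complement / identity]
= (y ∧ ¬y ∧ ¬u ∨ y ∧ ¬y ∨ u ∨ z) ∧ y   [De Morgan]
= (y ∧ ¬y ∨ u ∨ z) ∧ y   [absorption]
= (u ∨ z) ∧ y   [complement / identity]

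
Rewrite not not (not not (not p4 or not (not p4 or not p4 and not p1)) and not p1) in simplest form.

not not (not not (not p4 or not (not p4 or not p4 and not p1)) and not p1)
= not not (not (p4 and (not p4 or not p4 and not p1)) and not p1)   [De Morgan]
= not (p4 and (not p4 or not p4 and not p1) or p1)   [De Morgan]
= not (p4 and not p4 or p1)   [absorption]
= not p1   [complement / identity]

not p1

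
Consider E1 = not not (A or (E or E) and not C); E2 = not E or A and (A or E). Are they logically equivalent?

E1: not not (A or (E or E) and not C)
    = not not (A or E and not C)   [idempotence]
    = A or E and not C   [double negation]
E2: not E or A and (A or E)
    = not E or A   [absorption]
These differ: at A=0, C=0, E=0, E1 = 0 but E2 = 1.

No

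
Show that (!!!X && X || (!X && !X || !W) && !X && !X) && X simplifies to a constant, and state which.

(!!!X && X || (!X && !X || !W) && !X && !X) && X
= (!!!X && X || !X && !X) && X   (absorption)
= (!X && X || !X && !X) && X   (double negation)
= !X && X   (distribution)
= false   (complement)

false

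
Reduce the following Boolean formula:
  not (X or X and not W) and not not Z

not X and Z

not (X or X and not W) and not not Z
= not X and not not Z   — absorption
= not X and Z   — double negation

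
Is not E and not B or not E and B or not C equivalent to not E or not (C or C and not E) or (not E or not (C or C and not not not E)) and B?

E1: not E and not B or not E and B or not C
    = not E or not C
E2: not E or not (C or C and not E) or (not E or not (C or C and not not not E)) and B
    = not E or not (C or C and not E) or (not E or not (C or C and not E)) and B
    = not E or not (C or C and not E)
    = not E or not C
Both reduce to not E or not C, so they are equivalent.

Yes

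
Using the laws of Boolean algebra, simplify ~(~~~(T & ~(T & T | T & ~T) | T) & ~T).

T

~(~~~(T & ~(T & T | T & ~T) | T) & ~T)
= ~(~~~(T & ~T | T) & ~T)   — distribution
= ~(~(T & ~T | T) & ~T)   — double negation
= T & ~T | T | T   — De Morgan
= T | T   — complement / identity
= T   — idempotence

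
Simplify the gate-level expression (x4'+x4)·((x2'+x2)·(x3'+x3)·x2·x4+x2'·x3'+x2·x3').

(x4'+x4)·((x2'+x2)·(x3'+x3)·x2·x4+x2'·x3'+x2·x3')
= (x4'+x4)·((x2'+x2)·(x3'+x3)·x2·x4+x3')   [distribution]
= (x4'+x4)·((x2'+x2)·x2·x4+x3')   [complement / identity]
= (x2'+x2)·x2·x4+x3'   [complement / identity]
= x2·x4+x3'   [complement / identity]

x2·x4+x3'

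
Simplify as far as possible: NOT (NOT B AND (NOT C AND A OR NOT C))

B OR C

NOT (NOT B AND (NOT C AND A OR NOT C))
= NOT (NOT B AND NOT C)   (absorption)
= B OR C   (De Morgan)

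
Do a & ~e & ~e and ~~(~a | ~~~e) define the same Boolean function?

E1: a & ~e & ~e
    = a & ~e
E2: ~~(~a | ~~~e)
    = ~a | ~~~e
    = ~a | ~e
These differ: at a=0, e=0, E1 = 0 but E2 = 1.

No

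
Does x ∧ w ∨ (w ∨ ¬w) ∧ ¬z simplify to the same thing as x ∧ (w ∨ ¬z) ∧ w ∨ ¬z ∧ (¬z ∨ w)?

Yes

E1: x ∧ w ∨ (w ∨ ¬w) ∧ ¬z
    = x ∧ w ∨ ¬z
E2: x ∧ (w ∨ ¬z) ∧ w ∨ ¬z ∧ (¬z ∨ w)
    = x ∧ (w ∨ ¬z) ∧ w ∨ ¬z
    = x ∧ w ∨ ¬z
Both reduce to x ∧ w ∨ ¬z, so they are equivalent.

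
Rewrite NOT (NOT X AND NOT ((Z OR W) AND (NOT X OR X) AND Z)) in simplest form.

X OR Z

NOT (NOT X AND NOT ((Z OR W) AND (NOT X OR X) AND Z))
= NOT (NOT X AND NOT ((Z OR W) AND Z))   — complement / identity
= NOT (NOT X AND NOT Z)   — absorption
= X OR Z   — De Morgan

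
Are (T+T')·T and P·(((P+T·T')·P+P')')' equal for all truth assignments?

No

E1: (T+T')·T
    = T   — complement / identity
E2: P·(((P+T·T')·P+P')')'
    = P·((P·P+P')')'   — complement / identity
    = P·((P+P')')'   — idempotence
    = P·(P+P')   — double negation
    = P   — complement / identity
These differ: at P=0, T=1, E1 = 1 but E2 = 0.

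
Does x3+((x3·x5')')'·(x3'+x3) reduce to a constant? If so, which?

x3+((x3·x5')')'·(x3'+x3)
= x3+x3·x5'·(x3'+x3)   — double negation
= x3+x3·x5'   — complement / identity
= x3   — absorption
This depends on x3, so it is not a constant.

no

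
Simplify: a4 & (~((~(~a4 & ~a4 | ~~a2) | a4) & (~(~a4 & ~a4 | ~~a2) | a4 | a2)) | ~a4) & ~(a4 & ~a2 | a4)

0

a4 & (~((~(~a4 & ~a4 | ~~a2) | a4) & (~(~a4 & ~a4 | ~~a2) | a4 | a2)) | ~a4) & ~(a4 & ~a2 | a4)
= a4 & (~(~(~a4 & ~a4 | ~~a2) | a4) | ~a4) & ~(a4 & ~a2 | a4)
= a4 & (~(~(~a4 | ~~a2) | a4) | ~a4) & ~(a4 & ~a2 | a4)
= a4 & (~(a4 & ~a2 | a4) | ~a4) & ~(a4 & ~a2 | a4)
= a4 & ~(a4 & ~a2 | a4)
= a4 & ~a4
= 0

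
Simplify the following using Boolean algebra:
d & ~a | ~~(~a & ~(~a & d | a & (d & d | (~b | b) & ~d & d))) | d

~a | d

d & ~a | ~~(~a & ~(~a & d | a & (d & d | (~b | b) & ~d & d))) | d
= d & ~a | ~~(~a & ~(~a & d | a & (d & d | ~d & d))) | d   (complement / identity)
= d & ~a | ~~(~a & ~(~a & d | a & d)) | d   (distribution)
= d & ~a | ~~(~a & ~d) | d   (distribution)
= d & ~a | ~a & ~d | d   (double negation)
= ~a | d   (distribution)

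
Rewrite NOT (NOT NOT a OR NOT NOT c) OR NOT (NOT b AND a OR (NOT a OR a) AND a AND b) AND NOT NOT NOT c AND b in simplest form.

NOT a AND NOT c

NOT (NOT NOT a OR NOT NOT c) OR NOT (NOT b AND a OR (NOT a OR a) AND a AND b) AND NOT NOT NOT c AND b
= NOT (NOT NOT a OR NOT NOT c) OR NOT (NOT b AND a OR (NOT a OR a) AND a AND b) AND NOT c AND b   [double negation]
= NOT (NOT NOT a OR NOT NOT c) OR NOT (NOT b AND a OR a AND b) AND NOT c AND b   [complement / identity]
= NOT (NOT NOT a OR NOT NOT c) OR NOT a AND NOT c AND b   [distribution]
= NOT a AND NOT c OR NOT a AND NOT c AND b   [De Morgan]
= NOT a AND NOT c   [absorption]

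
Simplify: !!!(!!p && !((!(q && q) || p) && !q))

!!!(!!p && !((!(q && q) || p) && !q))
= !!(!p || (!(q && q) || p) && !q)   [De Morgan]
= !!(!p || (!q || p) && !q)   [idempotence]
= !!(!p || !q)   [absorption]
= !p || !q   [double negation]

!p || !q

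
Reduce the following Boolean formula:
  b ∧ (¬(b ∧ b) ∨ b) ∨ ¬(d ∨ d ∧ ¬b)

b ∨ ¬d

b ∧ (¬(b ∧ b) ∨ b) ∨ ¬(d ∨ d ∧ ¬b)
= b ∧ (¬b ∨ b) ∨ ¬(d ∨ d ∧ ¬b)   [idempotence]
= b ∨ ¬(d ∨ d ∧ ¬b)   [complement / identity]
= b ∨ ¬d   [absorption]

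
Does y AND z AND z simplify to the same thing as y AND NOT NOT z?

E1: y AND z AND z
    = y AND z
E2: y AND NOT NOT z
    = y AND z
Both reduce to y AND z, so they are equivalent.

Yes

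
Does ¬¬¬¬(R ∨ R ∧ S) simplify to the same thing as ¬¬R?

Yes

E1: ¬¬¬¬(R ∨ R ∧ S)
    = ¬¬(R ∨ R ∧ S)   (double negation)
    = R ∨ R ∧ S   (double negation)
    = R   (absorption)
E2: ¬¬R
    = R   (double negation)
Both reduce to R, so they are equivalent.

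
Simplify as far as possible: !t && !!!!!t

!t

!t && !!!!!t
= !t && !!!t   [double negation]
= !t && !t   [double negation]
= !t   [idempotence]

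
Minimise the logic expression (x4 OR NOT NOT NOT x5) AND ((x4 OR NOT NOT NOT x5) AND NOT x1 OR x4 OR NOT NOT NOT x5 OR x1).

(x4 OR NOT NOT NOT x5) AND ((x4 OR NOT NOT NOT x5) AND NOT x1 OR x4 OR NOT NOT NOT x5 OR x1)
= (x4 OR NOT NOT NOT x5) AND (x4 OR NOT NOT NOT x5 OR x1)   [absorption]
= x4 OR NOT NOT NOT x5   [absorption]
= x4 OR NOT x5   [double negation]

x4 OR NOT x5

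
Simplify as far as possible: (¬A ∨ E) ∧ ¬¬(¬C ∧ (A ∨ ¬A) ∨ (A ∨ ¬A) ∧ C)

¬A ∨ E

(¬A ∨ E) ∧ ¬¬(¬C ∧ (A ∨ ¬A) ∨ (A ∨ ¬A) ∧ C)
= (¬A ∨ E) ∧ ¬¬(A ∨ ¬A)   — distribution
= (¬A ∨ E) ∧ (A ∨ ¬A)   — double negation
= ¬A ∨ E   — complement / identity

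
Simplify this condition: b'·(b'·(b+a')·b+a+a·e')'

b'·(b'·(b+a')·b+a+a·e')'
= b'·(b'·b+a+a·e')'   (absorption)
= b'·(a+a·e')'   (complement / identity)
= b'·a'   (absorption)

b'·a'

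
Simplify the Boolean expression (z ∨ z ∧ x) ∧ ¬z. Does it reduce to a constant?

False

(z ∨ z ∧ x) ∧ ¬z
= z ∧ ¬z   [absorption]
= False   [complement]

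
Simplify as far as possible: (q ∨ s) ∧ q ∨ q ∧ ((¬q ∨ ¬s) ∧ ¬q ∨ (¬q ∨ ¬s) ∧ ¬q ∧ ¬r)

q

(q ∨ s) ∧ q ∨ q ∧ ((¬q ∨ ¬s) ∧ ¬q ∨ (¬q ∨ ¬s) ∧ ¬q ∧ ¬r)
= (q ∨ s) ∧ q ∨ q ∧ (¬q ∨ ¬s) ∧ ¬q
= (q ∨ s) ∧ q ∨ q ∧ ¬q
= q ∨ q ∧ ¬q
= q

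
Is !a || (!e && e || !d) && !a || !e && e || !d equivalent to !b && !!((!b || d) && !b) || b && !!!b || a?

No

E1: !a || (!e && e || !d) && !a || !e && e || !d
    = !a || !e && e || !d   [absorption]
    = !a || !d   [complement / identity]
E2: !b && !!((!b || d) && !b) || b && !!!b || a
    = !b && !!!b || b && !!!b || a   [absorption]
    = !!!b || a   [distribution]
    = !b || a   [double negation]
These differ: at a=1, b=1, d=1, e=0, E1 = 0 but E2 = 1.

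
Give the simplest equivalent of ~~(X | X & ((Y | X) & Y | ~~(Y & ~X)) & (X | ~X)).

X

~~(X | X & ((Y | X) & Y | ~~(Y & ~X)) & (X | ~X))
= ~~(X | X & ((Y | X) & Y | Y & ~X) & (X | ~X))
= X | X & ((Y | X) & Y | Y & ~X) & (X | ~X)
= X | X & ((Y | X) & Y | Y & ~X)
= X | X & (Y | Y & ~X)
= X | X & Y
= X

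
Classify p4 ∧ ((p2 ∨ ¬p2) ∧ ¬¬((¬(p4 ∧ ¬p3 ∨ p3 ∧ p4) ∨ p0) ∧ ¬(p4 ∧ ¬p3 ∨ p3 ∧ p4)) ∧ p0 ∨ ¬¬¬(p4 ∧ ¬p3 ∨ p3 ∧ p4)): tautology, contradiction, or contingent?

p4 ∧ ((p2 ∨ ¬p2) ∧ ¬¬((¬(p4 ∧ ¬p3 ∨ p3 ∧ p4) ∨ p0) ∧ ¬(p4 ∧ ¬p3 ∨ p3 ∧ p4)) ∧ p0 ∨ ¬¬¬(p4 ∧ ¬p3 ∨ p3 ∧ p4))
= p4 ∧ ((p2 ∨ ¬p2) ∧ ¬¬¬(p4 ∧ ¬p3 ∨ p3 ∧ p4) ∧ p0 ∨ ¬¬¬(p4 ∧ ¬p3 ∨ p3 ∧ p4))
= p4 ∧ (¬¬¬(p4 ∧ ¬p3 ∨ p3 ∧ p4) ∧ p0 ∨ ¬¬¬(p4 ∧ ¬p3 ∨ p3 ∧ p4))
= p4 ∧ ¬¬¬(p4 ∧ ¬p3 ∨ p3 ∧ p4)
= p4 ∧ ¬(p4 ∧ ¬p3 ∨ p3 ∧ p4)
= p4 ∧ ¬p4
= False

contradiction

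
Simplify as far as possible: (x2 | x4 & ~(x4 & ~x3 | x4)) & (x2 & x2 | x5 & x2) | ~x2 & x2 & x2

x2

(x2 | x4 & ~(x4 & ~x3 | x4)) & (x2 & x2 | x5 & x2) | ~x2 & x2 & x2
= (x2 | x4 & ~(x4 & ~x3 | x4)) & x2 & (x2 | x5) | ~x2 & x2 & x2   — distribution
= (x2 | x4 & ~x4) & x2 & (x2 | x5) | ~x2 & x2 & x2   — absorption
= (x2 | x4 & ~x4) & x2 | ~x2 & x2 & x2   — absorption
= (x2 | x4 & ~x4) & x2 | ~x2 & x2   — idempotence
= x2 & x2 | ~x2 & x2   — complement / identity
= x2   — distribution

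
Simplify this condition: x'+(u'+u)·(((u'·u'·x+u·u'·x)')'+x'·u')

x'+(u'+u)·(((u'·u'·x+u·u'·x)')'+x'·u')
= x'+(u'+u)·(((u'·x)')'+x'·u')
= x'+(u'+u)·(u'·x+x'·u')
= x'+(u'+u)·u'
= x'+u'

x'+u'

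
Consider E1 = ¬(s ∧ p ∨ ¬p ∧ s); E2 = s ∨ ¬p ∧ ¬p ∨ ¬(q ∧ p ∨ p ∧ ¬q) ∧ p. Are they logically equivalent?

E1: ¬(s ∧ p ∨ ¬p ∧ s)
    = ¬s   — distribution
E2: s ∨ ¬p ∧ ¬p ∨ ¬(q ∧ p ∨ p ∧ ¬q) ∧ p
    = s ∨ ¬p ∧ ¬p ∨ ¬p ∧ p   — distribution
    = s ∨ ¬p   — distribution
These differ: at p=0, q=0, s=1, E1 = 0 but E2 = 1.

No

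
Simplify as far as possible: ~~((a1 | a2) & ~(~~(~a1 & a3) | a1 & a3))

(a1 | a2) & ~a3

~~((a1 | a2) & ~(~~(~a1 & a3) | a1 & a3))
= ~~((a1 | a2) & ~(~a1 & a3 | a1 & a3))   (double negation)
= ~~((a1 | a2) & ~a3)   (distribution)
= (a1 | a2) & ~a3   (double negation)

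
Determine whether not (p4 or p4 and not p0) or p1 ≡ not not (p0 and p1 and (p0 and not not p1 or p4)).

E1: not (p4 or p4 and not p0) or p1
    = not p4 or p1   (absorption)
E2: not not (p0 and p1 and (p0 and not not p1 or p4))
    = not not (p0 and p1 and (p0 and p1 or p4))   (double negation)
    = not not (p0 and p1)   (absorption)
    = p0 and p1   (double negation)
These differ: at p0=0, p1=0, p4=0, E1 = 1 but E2 = 0.

No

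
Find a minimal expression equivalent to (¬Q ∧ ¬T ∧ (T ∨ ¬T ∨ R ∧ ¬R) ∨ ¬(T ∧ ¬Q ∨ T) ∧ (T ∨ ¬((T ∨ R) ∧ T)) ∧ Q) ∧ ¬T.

(¬Q ∧ ¬T ∧ (T ∨ ¬T ∨ R ∧ ¬R) ∨ ¬(T ∧ ¬Q ∨ T) ∧ (T ∨ ¬((T ∨ R) ∧ T)) ∧ Q) ∧ ¬T
= (¬Q ∧ ¬T ∧ (T ∨ ¬T ∨ R ∧ ¬R) ∨ ¬T ∧ (T ∨ ¬((T ∨ R) ∧ T)) ∧ Q) ∧ ¬T   [absorption]
= (¬Q ∧ ¬T ∧ (T ∨ ¬T ∨ R ∧ ¬R) ∨ ¬T ∧ (T ∨ ¬T) ∧ Q) ∧ ¬T   [absorption]
= (¬Q ∧ ¬T ∧ (T ∨ ¬T) ∨ ¬T ∧ (T ∨ ¬T) ∧ Q) ∧ ¬T   [complement / identity]
= ¬T ∧ (T ∨ ¬T) ∧ ¬T   [distribution]
= ¬T ∧ ¬T   [complement / identity]
= ¬T   [idempotence]

¬T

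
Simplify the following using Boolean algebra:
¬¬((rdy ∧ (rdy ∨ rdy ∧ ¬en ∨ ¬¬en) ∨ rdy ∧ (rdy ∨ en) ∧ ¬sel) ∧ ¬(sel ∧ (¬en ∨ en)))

¬¬((rdy ∧ (rdy ∨ rdy ∧ ¬en ∨ ¬¬en) ∨ rdy ∧ (rdy ∨ en) ∧ ¬sel) ∧ ¬(sel ∧ (¬en ∨ en)))
= ¬¬((rdy ∧ (rdy ∨ rdy ∧ ¬en ∨ en) ∨ rdy ∧ (rdy ∨ en) ∧ ¬sel) ∧ ¬(sel ∧ (¬en ∨ en)))   (double negation)
= ¬¬((rdy ∧ (rdy ∨ en) ∨ rdy ∧ (rdy ∨ en) ∧ ¬sel) ∧ ¬(sel ∧ (¬en ∨ en)))   (absorption)
= ¬¬(rdy ∧ (rdy ∨ en) ∧ ¬(sel ∧ (¬en ∨ en)))   (absorption)
= rdy ∧ (rdy ∨ en) ∧ ¬(sel ∧ (¬en ∨ en))   (double negation)
= rdy ∧ ¬(sel ∧ (¬en ∨ en))   (absorption)
= rdy ∧ ¬sel   (complement / identity)

rdy ∧ ¬sel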